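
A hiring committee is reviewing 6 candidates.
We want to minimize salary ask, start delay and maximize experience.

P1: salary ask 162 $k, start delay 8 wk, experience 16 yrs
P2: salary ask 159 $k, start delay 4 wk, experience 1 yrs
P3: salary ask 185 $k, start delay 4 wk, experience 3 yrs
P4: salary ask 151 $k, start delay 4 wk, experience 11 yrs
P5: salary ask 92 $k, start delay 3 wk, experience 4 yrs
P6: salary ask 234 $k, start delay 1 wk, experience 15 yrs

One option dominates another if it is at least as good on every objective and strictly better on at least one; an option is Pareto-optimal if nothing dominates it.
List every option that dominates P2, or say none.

P4: salary ask 151≤159, start delay 4≤4, experience 11≥1 — dominates P2.
P5: salary ask 92≤159, start delay 3≤4, experience 4≥1 — dominates P2.
Others (P1, P3, P6) are each worse than P2 on at least one objective.

P4, P5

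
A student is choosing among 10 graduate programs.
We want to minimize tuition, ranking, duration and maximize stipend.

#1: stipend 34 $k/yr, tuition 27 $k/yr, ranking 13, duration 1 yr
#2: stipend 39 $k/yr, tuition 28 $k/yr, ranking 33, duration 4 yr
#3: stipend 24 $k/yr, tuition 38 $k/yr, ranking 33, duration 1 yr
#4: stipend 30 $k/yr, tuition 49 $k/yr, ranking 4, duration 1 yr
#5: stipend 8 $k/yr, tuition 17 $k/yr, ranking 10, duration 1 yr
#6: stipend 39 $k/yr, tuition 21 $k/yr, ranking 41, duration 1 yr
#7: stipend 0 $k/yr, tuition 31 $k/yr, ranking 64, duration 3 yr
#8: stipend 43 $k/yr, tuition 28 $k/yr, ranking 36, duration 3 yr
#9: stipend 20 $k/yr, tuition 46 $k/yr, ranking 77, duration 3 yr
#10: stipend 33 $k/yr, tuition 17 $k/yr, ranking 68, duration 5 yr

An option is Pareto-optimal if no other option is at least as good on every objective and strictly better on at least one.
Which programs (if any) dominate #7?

#1, #5, #6, #8

#1: stipend 34≥0, tuition 27≤31, ranking 13≤64, duration 1≤3 — dominates #7.
#5: stipend 8≥0, tuition 17≤31, ranking 10≤64, duration 1≤3 — dominates #7.
#6: stipend 39≥0, tuition 21≤31, ranking 41≤64, duration 1≤3 — dominates #7.
#8: stipend 43≥0, tuition 28≤31, ranking 36≤64, duration 3≤3 — dominates #7.
Others (#2, #3, #4, #9, #10) are each worse than #7 on at least one objective.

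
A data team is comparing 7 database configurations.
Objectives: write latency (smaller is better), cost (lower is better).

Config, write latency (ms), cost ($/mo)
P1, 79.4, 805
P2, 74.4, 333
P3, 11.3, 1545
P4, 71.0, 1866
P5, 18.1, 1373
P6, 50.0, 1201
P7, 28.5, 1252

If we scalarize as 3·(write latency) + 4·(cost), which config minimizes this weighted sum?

P2

P1: 3·79.4 + 4·805 = 3458.2
P2: 3·74.4 + 4·333 = 1555.2
P3: 3·11.3 + 4·1545 = 6213.9
P4: 3·71.0 + 4·1866 = 7677.0
P5: 3·18.1 + 4·1373 = 5546.3
P6: 3·50.0 + 4·1201 = 4954.0
P7: 3·28.5 + 4·1252 = 5093.5
Lowest: P2 at 1555.2.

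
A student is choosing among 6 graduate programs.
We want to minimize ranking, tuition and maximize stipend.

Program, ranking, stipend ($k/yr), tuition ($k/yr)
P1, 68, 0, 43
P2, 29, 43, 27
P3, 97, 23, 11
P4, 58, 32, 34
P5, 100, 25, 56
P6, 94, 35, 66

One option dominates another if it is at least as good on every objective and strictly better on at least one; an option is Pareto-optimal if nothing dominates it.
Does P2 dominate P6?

Yes

P2 vs P6: ranking 29≤94, stipend 43≥35, tuition 27≤66 — P2 is at least as good on every objective with at least one strict improvement.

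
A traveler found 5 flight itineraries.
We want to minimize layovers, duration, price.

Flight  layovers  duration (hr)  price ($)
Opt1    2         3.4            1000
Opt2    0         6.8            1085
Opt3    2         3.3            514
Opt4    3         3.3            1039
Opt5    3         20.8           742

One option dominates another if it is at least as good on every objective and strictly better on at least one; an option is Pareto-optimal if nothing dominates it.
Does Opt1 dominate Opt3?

Opt1 vs Opt3: Opt1 is worse on duration (3.4 vs 3.3), so it does not dominate Opt3.

No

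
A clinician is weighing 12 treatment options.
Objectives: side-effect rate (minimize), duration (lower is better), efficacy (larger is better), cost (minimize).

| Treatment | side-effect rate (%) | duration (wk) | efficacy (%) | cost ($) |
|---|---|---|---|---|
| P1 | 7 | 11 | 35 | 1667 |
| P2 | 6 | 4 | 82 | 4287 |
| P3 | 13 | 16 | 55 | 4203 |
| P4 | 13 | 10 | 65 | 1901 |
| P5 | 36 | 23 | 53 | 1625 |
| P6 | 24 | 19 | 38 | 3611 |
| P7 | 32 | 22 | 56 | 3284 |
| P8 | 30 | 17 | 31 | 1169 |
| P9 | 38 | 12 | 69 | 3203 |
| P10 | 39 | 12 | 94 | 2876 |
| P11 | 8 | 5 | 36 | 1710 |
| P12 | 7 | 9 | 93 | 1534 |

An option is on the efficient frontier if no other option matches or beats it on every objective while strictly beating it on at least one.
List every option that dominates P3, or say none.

P4: side-effect rate 13≤13, duration 10≤16, efficacy 65≥55, cost 1901≤4203 — dominates P3.
P12: side-effect rate 7≤13, duration 9≤16, efficacy 93≥55, cost 1534≤4203 — dominates P3.
Others (P1, P2, P5, P6, P7, P8, P9, P10, P11) are each worse than P3 on at least one objective.

P4, P12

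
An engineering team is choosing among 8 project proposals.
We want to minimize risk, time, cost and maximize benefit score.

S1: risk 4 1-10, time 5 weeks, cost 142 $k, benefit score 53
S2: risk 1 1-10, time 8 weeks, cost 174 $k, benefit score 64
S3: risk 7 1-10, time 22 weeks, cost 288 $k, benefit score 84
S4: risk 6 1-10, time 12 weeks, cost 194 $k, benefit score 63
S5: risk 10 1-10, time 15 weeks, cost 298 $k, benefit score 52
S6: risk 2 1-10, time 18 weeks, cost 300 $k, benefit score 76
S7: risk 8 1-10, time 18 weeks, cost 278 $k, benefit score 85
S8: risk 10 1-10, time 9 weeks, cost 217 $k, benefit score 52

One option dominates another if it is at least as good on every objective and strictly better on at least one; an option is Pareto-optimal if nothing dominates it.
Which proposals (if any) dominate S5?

S1, S2, S4, S8

S1: risk 4≤10, time 5≤15, cost 142≤298, benefit score 53≥52 — dominates S5.
S2: risk 1≤10, time 8≤15, cost 174≤298, benefit score 64≥52 — dominates S5.
S4: risk 6≤10, time 12≤15, cost 194≤298, benefit score 63≥52 — dominates S5.
S8: risk 10≤10, time 9≤15, cost 217≤298, benefit score 52≥52 — dominates S5.
Others (S3, S6, S7) are each worse than S5 on at least one objective.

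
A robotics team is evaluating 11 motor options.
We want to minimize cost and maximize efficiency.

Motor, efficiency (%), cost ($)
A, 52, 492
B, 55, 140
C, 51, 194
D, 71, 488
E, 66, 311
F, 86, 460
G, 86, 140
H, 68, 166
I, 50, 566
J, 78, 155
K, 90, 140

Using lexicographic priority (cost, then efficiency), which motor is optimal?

First minimize cost: best is 140, kept {B, G, K}.
Then maximize efficiency: best is 90, kept {K}.

K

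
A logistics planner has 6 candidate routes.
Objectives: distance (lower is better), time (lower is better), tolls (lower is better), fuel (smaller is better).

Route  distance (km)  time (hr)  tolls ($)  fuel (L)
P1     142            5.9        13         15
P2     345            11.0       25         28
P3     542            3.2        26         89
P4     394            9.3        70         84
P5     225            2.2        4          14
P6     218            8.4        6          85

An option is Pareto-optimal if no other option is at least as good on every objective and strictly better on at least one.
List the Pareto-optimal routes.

P1: not dominated (best distance).
P2: dominated by P1 (distance 142≤345, time 5.9≤11.0, tolls 13≤25, fuel 15≤28).
P3: dominated by P5 (distance 225≤542, time 2.2≤3.2, tolls 4≤26, fuel 14≤89).
P4: dominated by P1 (distance 142≤394, time 5.9≤9.3, tolls 13≤70, fuel 15≤84).
P5: not dominated (best time).
P6: not dominated.

P1, P5, P6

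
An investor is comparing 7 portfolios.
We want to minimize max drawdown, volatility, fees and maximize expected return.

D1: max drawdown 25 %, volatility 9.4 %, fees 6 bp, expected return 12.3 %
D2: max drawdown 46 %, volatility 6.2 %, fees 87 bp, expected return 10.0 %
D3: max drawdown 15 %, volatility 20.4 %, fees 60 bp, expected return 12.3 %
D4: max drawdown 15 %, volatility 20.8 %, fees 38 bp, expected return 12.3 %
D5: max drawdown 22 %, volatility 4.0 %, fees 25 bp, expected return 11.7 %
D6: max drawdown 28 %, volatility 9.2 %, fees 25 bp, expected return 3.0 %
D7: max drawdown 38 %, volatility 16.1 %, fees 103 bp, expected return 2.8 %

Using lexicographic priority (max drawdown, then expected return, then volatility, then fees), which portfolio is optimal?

First minimize max drawdown: best is 15, kept {D3, D4}.
Then maximize expected return: best is 12.3, kept {D3, D4}.
Then minimize volatility: best is 20.4, kept {D3}.

D3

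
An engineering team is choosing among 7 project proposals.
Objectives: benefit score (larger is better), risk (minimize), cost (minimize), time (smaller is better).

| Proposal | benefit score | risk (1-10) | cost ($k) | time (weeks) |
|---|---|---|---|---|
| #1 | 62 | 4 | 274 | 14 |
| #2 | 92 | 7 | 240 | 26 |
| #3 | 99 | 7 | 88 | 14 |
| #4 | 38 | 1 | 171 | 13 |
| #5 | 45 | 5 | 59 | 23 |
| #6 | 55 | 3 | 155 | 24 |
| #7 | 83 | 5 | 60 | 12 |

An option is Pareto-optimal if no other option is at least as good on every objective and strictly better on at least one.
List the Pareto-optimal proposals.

#1, #3, #4, #5, #6, #7

#1: not dominated.
#2: dominated by #3 (benefit score 99≥92, risk 7≤7, cost 88≤240, time 14≤26).
#3: not dominated (best benefit score).
#4: not dominated (best risk).
#5: not dominated (best cost).
#6: not dominated.
#7: not dominated (best time).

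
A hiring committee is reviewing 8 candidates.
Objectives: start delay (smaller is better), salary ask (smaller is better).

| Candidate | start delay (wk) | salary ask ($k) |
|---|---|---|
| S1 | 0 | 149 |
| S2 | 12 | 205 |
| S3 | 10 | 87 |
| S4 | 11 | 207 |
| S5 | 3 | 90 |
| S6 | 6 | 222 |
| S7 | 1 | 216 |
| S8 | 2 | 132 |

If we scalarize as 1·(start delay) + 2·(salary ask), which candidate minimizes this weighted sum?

S5

S1: 1·0 + 2·149 = 298
S2: 1·12 + 2·205 = 422
S3: 1·10 + 2·87 = 184
S4: 1·11 + 2·207 = 425
S5: 1·3 + 2·90 = 183
S6: 1·6 + 2·222 = 450
S7: 1·1 + 2·216 = 433
S8: 1·2 + 2·132 = 266
Lowest: S5 at 183.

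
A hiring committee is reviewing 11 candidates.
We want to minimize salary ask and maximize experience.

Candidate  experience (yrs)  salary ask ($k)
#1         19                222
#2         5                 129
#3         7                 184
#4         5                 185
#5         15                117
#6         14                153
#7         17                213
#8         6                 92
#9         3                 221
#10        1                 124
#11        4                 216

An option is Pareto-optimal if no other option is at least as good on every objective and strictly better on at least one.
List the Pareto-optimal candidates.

#1: not dominated (best experience).
#2: dominated by #5 (experience 15≥5, salary ask 117≤129).
#3: dominated by #5 (experience 15≥7, salary ask 117≤184).
#4: dominated by #2 (experience 5≥5, salary ask 129≤185).
#5: not dominated.
#6: dominated by #5 (experience 15≥14, salary ask 117≤153).
#7: not dominated.
#8: not dominated (best salary ask).
#9: dominated by #2 (experience 5≥3, salary ask 129≤221).
#10: dominated by #5 (experience 15≥1, salary ask 117≤124).
#11: dominated by #2 (experience 5≥4, salary ask 129≤216).

#1, #5, #7, #8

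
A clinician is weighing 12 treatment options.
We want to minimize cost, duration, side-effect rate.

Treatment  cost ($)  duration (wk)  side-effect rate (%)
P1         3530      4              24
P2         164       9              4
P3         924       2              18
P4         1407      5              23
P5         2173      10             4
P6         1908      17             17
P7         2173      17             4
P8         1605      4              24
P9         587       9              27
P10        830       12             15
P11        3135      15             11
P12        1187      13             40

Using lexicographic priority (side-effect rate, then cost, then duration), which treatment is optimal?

First minimize side-effect rate: best is 4, kept {P2, P5, P7}.
Then minimize cost: best is 164, kept {P2}.

P2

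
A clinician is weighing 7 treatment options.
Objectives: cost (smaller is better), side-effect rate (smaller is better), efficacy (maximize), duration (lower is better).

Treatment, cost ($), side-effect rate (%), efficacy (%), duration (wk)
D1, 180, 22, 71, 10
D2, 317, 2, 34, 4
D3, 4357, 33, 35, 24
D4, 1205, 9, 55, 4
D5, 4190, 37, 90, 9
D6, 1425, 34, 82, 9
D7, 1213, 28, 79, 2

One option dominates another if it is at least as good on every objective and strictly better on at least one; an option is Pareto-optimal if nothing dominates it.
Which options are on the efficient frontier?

D1, D2, D4, D5, D6, D7

D1: not dominated (best cost).
D2: not dominated (best side-effect rate).
D3: dominated by D1 (cost 180≤4357, side-effect rate 22≤33, efficacy 71≥35, duration 10≤24).
D4: not dominated.
D5: not dominated (best efficacy).
D6: not dominated.
D7: not dominated (best duration).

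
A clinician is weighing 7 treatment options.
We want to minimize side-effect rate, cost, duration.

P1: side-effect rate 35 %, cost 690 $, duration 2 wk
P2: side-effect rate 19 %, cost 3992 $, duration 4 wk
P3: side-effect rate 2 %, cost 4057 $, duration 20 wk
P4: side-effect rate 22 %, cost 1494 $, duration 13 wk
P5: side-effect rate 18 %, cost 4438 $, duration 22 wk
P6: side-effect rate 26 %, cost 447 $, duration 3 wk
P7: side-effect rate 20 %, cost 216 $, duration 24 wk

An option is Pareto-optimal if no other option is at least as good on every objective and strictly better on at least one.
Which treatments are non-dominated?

P1, P2, P3, P4, P6, P7

P1: not dominated (best duration).
P2: not dominated.
P3: not dominated (best side-effect rate).
P4: not dominated.
P5: dominated by P3 (side-effect rate 2≤18, cost 4057≤4438, duration 20≤22).
P6: not dominated.
P7: not dominated (best cost).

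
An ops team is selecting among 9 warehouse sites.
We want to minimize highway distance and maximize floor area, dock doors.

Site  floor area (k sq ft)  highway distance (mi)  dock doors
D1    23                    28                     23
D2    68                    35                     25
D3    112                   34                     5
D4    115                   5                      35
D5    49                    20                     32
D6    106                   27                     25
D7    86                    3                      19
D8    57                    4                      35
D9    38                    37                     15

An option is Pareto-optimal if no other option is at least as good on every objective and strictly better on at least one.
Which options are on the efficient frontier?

D4, D7, D8

D1: dominated by D4 (floor area 115≥23, highway distance 5≤28, dock doors 35≥23).
D2: dominated by D4 (floor area 115≥68, highway distance 5≤35, dock doors 35≥25).
D3: dominated by D4 (floor area 115≥112, highway distance 5≤34, dock doors 35≥5).
D4: not dominated (best floor area).
D5: dominated by D4 (floor area 115≥49, highway distance 5≤20, dock doors 35≥32).
D6: dominated by D4 (floor area 115≥106, highway distance 5≤27, dock doors 35≥25).
D7: not dominated (best highway distance).
D8: not dominated.
D9: dominated by D2 (floor area 68≥38, highway distance 35≤37, dock doors 25≥15).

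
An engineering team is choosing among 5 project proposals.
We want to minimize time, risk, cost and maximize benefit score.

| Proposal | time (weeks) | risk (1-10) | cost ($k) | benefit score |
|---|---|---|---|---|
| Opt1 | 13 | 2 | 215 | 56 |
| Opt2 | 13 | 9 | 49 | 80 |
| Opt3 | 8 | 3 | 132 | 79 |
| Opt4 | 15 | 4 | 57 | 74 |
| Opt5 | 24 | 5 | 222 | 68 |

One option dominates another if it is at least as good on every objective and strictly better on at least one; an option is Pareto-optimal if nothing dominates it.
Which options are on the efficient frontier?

Opt1: not dominated (best risk).
Opt2: not dominated (best cost).
Opt3: not dominated (best time).
Opt4: not dominated.
Opt5: dominated by Opt3 (time 8≤24, risk 3≤5, cost 132≤222, benefit score 79≥68).

Opt1, Opt2, Opt3, Opt4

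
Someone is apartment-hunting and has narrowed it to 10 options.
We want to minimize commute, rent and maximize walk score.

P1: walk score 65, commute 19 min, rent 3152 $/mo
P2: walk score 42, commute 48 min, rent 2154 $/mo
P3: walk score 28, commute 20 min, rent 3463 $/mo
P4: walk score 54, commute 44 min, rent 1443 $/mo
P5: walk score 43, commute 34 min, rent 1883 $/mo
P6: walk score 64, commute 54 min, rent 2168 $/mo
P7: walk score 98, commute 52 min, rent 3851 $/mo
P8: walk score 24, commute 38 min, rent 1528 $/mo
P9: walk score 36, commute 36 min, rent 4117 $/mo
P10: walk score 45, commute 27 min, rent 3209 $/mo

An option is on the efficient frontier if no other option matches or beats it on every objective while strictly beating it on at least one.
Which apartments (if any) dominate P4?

none

P1: worse on rent (3152 vs 1443).
P2: worse on walk score (42 vs 54).
P3: worse on walk score (28 vs 54).
P5: worse on walk score (43 vs 54).
P6: worse on commute (54 vs 44).
P7: worse on commute (52 vs 44).
P8: worse on walk score (24 vs 54).
P9: worse on walk score (36 vs 54).
P10: worse on walk score (45 vs 54).
No option dominates P4.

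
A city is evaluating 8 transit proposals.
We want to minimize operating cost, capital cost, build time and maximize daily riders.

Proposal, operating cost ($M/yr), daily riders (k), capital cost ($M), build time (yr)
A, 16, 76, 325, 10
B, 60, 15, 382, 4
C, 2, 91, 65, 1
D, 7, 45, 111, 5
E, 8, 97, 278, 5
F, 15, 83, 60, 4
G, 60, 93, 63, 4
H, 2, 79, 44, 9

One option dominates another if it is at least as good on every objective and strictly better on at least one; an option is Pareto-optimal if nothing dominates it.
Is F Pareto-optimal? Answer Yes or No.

A: worse on operating cost (16 vs 15).
B: worse on operating cost (60 vs 15).
C: worse on capital cost (65 vs 60).
D: worse on daily riders (45 vs 83).
E: worse on capital cost (278 vs 60).
G: worse on operating cost (60 vs 15).
H: worse on daily riders (79 vs 83).
No option is at least as good as F on every objective and strictly better on one.

Yes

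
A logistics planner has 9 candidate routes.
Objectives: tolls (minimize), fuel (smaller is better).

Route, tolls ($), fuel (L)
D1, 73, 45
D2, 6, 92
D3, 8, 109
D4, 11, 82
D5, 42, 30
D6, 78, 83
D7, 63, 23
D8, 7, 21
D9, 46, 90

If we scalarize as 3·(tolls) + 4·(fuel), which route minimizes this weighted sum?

D1: 3·73 + 4·45 = 399
D2: 3·6 + 4·92 = 386
D3: 3·8 + 4·109 = 460
D4: 3·11 + 4·82 = 361
D5: 3·42 + 4·30 = 246
D6: 3·78 + 4·83 = 566
D7: 3·63 + 4·23 = 281
D8: 3·7 + 4·21 = 105
D9: 3·46 + 4·90 = 498
Lowest: D8 at 105.

D8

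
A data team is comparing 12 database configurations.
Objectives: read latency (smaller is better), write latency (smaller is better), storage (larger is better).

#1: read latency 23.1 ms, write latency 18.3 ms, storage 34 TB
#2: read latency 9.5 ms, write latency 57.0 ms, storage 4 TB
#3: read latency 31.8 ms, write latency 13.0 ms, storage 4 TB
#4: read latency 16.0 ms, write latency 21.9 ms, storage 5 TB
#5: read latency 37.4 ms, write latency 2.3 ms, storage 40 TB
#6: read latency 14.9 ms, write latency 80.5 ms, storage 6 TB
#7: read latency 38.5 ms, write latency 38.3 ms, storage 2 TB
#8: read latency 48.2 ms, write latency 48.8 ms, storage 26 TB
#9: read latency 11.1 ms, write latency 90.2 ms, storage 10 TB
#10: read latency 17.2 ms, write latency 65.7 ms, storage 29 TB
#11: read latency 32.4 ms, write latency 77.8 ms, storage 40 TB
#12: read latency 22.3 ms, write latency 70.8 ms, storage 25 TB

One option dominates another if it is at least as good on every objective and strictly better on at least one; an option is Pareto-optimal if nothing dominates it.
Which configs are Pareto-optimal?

#1: not dominated.
#2: not dominated (best read latency).
#3: not dominated.
#4: not dominated.
#5: not dominated (best write latency).
#6: not dominated.
#7: dominated by #1 (read latency 23.1≤38.5, write latency 18.3≤38.3, storage 34≥2).
#8: dominated by #1 (read latency 23.1≤48.2, write latency 18.3≤48.8, storage 34≥26).
#9: not dominated.
#10: not dominated.
#11: not dominated.
#12: dominated by #10 (read latency 17.2≤22.3, write latency 65.7≤70.8, storage 29≥25).

#1, #2, #3, #4, #5, #6, #9, #10, #11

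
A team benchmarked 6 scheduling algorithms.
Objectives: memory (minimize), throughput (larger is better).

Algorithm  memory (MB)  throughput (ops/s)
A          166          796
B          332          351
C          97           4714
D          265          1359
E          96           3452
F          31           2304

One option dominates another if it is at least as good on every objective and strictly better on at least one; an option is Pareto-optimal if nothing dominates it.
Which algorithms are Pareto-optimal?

A: dominated by C (memory 97≤166, throughput 4714≥796).
B: dominated by A (memory 166≤332, throughput 796≥351).
C: not dominated (best throughput).
D: dominated by C (memory 97≤265, throughput 4714≥1359).
E: not dominated.
F: not dominated (best memory).

C, E, F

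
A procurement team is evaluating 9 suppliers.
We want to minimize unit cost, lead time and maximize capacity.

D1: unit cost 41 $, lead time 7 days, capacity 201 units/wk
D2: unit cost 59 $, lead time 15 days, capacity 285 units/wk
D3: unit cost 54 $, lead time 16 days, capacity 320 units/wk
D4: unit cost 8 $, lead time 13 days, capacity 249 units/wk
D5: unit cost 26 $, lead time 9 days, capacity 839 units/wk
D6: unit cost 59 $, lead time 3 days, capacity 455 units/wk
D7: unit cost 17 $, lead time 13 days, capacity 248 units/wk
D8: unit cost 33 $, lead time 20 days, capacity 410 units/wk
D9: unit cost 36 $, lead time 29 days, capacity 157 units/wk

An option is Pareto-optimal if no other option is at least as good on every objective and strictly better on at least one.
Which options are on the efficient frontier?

D1: not dominated.
D2: dominated by D5 (unit cost 26≤59, lead time 9≤15, capacity 839≥285).
D3: dominated by D5 (unit cost 26≤54, lead time 9≤16, capacity 839≥320).
D4: not dominated (best unit cost).
D5: not dominated (best capacity).
D6: not dominated (best lead time).
D7: dominated by D4 (unit cost 8≤17, lead time 13≤13, capacity 249≥248).
D8: dominated by D5 (unit cost 26≤33, lead time 9≤20, capacity 839≥410).
D9: dominated by D4 (unit cost 8≤36, lead time 13≤29, capacity 249≥157).

D1, D4, D5, D6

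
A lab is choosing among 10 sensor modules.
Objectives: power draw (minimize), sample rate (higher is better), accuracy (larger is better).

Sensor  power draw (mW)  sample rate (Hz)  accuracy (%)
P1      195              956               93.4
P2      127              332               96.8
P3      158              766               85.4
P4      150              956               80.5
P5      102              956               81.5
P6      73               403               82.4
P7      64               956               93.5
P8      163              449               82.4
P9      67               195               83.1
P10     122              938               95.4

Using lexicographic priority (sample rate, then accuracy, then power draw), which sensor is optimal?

First maximize sample rate: best is 956, kept {P1, P4, P5, P7}.
Then maximize accuracy: best is 93.5, kept {P7}.

P7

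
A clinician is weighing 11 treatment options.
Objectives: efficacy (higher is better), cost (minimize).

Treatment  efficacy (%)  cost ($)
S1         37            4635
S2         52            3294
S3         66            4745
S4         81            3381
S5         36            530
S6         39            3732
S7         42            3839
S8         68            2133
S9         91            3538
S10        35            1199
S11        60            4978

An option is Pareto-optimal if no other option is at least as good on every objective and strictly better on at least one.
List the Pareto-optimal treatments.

S4, S5, S8, S9

S1: dominated by S2 (efficacy 52≥37, cost 3294≤4635).
S2: dominated by S8 (efficacy 68≥52, cost 2133≤3294).
S3: dominated by S4 (efficacy 81≥66, cost 3381≤4745).
S4: not dominated.
S5: not dominated (best cost).
S6: dominated by S2 (efficacy 52≥39, cost 3294≤3732).
S7: dominated by S2 (efficacy 52≥42, cost 3294≤3839).
S8: not dominated.
S9: not dominated (best efficacy).
S10: dominated by S5 (efficacy 36≥35, cost 530≤1199).
S11: dominated by S3 (efficacy 66≥60, cost 4745≤4978).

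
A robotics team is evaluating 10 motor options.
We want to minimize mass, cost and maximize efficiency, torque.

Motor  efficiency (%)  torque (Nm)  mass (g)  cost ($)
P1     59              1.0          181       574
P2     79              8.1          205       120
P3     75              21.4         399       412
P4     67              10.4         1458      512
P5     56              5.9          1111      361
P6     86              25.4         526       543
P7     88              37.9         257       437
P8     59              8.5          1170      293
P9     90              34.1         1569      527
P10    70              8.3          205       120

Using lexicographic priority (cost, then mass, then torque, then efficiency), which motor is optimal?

First minimize cost: best is 120, kept {P2, P10}.
Then minimize mass: best is 205, kept {P2, P10}.
Then maximize torque: best is 8.3, kept {P10}.

P10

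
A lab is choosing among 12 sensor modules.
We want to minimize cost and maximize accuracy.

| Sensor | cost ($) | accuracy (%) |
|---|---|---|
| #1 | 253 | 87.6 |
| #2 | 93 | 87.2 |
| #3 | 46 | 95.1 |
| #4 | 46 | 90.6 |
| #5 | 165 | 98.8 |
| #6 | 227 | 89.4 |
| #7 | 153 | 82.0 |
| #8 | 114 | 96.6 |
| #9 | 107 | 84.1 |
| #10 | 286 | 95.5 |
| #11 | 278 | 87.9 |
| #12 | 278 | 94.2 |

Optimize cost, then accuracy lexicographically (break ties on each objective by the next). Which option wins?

First minimize cost: best is 46, kept {#3, #4}.
Then maximize accuracy: best is 95.1, kept {#3}.

#3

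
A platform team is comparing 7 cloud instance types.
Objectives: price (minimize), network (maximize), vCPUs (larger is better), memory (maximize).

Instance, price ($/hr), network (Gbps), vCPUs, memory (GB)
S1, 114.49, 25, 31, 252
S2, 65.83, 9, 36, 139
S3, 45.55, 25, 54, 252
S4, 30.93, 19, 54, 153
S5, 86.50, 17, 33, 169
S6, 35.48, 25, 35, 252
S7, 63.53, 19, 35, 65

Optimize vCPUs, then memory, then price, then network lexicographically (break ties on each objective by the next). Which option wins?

First maximize vCPUs: best is 54, kept {S3, S4}.
Then maximize memory: best is 252, kept {S3}.

S3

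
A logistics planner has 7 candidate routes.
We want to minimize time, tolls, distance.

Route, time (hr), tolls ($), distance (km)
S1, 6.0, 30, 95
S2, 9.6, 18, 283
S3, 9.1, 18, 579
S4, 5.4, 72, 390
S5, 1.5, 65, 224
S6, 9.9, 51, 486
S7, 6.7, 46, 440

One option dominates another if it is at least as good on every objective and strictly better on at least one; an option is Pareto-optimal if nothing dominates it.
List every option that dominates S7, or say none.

S1: time 6.0≤6.7, tolls 30≤46, distance 95≤440 — dominates S7.
Others (S2, S3, S4, S5, S6) are each worse than S7 on at least one objective.

S1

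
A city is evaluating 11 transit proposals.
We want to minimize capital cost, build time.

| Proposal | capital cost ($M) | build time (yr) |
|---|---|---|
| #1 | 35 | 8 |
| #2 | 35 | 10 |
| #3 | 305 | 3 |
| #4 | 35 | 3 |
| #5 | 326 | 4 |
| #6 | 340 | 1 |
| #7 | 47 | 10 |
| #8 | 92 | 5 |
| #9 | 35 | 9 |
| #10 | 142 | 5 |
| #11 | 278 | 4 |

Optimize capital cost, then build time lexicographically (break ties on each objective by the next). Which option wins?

#4

First minimize capital cost: best is 35, kept {#1, #2, #4, #9}.
Then minimize build time: best is 3, kept {#4}.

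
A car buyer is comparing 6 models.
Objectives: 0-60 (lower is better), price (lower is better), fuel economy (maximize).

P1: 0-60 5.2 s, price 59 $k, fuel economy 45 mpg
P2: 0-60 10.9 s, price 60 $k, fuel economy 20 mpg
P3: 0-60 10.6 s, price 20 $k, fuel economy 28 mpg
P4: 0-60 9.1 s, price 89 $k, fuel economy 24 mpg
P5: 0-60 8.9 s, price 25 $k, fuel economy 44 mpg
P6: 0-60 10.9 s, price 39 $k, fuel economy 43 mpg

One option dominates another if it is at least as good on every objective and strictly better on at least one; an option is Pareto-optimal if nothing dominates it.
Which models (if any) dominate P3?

P1: worse on price (59 vs 20).
P2: worse on 0-60 (10.9 vs 10.6).
P4: worse on price (89 vs 20).
P5: worse on price (25 vs 20).
P6: worse on 0-60 (10.9 vs 10.6).
No option dominates P3.

none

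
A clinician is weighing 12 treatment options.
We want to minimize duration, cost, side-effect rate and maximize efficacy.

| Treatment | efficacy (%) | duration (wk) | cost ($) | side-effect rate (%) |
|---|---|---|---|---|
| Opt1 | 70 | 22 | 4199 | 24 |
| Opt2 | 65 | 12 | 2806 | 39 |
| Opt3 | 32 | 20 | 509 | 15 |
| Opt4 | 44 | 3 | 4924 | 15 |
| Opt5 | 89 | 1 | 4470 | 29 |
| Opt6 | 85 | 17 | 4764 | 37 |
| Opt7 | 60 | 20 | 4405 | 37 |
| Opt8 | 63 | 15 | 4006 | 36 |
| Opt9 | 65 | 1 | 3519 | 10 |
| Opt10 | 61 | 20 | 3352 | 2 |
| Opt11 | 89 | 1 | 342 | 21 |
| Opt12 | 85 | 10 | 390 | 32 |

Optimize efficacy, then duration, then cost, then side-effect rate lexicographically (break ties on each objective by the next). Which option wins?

Opt11

First maximize efficacy: best is 89, kept {Opt5, Opt11}.
Then minimize duration: best is 1, kept {Opt5, Opt11}.
Then minimize cost: best is 342, kept {Opt11}.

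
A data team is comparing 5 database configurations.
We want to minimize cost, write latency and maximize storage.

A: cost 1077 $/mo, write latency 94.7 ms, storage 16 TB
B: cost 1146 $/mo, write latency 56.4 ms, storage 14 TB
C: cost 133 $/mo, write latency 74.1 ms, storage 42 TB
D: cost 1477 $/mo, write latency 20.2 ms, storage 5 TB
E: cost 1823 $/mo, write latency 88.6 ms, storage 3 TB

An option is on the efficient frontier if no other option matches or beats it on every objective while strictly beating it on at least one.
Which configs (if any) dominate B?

A: worse on write latency (94.7 vs 56.4).
C: worse on write latency (74.1 vs 56.4).
D: worse on cost (1477 vs 1146).
E: worse on cost (1823 vs 1146).
No option dominates B.

none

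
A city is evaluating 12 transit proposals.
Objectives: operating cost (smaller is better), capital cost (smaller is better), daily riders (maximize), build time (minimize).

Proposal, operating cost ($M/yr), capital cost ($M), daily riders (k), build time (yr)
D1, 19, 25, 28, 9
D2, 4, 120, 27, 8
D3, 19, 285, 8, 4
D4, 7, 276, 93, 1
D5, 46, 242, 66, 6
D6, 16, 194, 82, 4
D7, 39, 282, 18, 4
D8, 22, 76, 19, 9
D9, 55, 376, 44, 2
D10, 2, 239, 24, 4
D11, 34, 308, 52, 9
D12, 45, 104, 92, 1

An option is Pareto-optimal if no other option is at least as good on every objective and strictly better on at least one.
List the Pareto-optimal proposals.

D1, D2, D4, D6, D10, D12

D1: not dominated (best capital cost).
D2: not dominated.
D3: dominated by D4 (operating cost 7≤19, capital cost 276≤285, daily riders 93≥8, build time 1≤4).
D4: not dominated (best daily riders).
D5: dominated by D6 (operating cost 16≤46, capital cost 194≤242, daily riders 82≥66, build time 4≤6).
D6: not dominated.
D7: dominated by D4 (operating cost 7≤39, capital cost 276≤282, daily riders 93≥18, build time 1≤4).
D8: dominated by D1 (operating cost 19≤22, capital cost 25≤76, daily riders 28≥19, build time 9≤9).
D9: dominated by D4 (operating cost 7≤55, capital cost 276≤376, daily riders 93≥44, build time 1≤2).
D10: not dominated (best operating cost).
D11: dominated by D4 (operating cost 7≤34, capital cost 276≤308, daily riders 93≥52, build time 1≤9).
D12: not dominated.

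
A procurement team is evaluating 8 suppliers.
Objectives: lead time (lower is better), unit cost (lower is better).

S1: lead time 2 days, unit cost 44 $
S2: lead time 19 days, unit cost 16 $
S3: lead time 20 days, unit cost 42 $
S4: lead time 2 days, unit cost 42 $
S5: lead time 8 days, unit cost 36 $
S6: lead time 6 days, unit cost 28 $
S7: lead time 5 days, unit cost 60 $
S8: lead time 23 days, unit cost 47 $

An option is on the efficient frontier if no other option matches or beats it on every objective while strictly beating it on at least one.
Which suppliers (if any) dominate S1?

S4: lead time 2≤2, unit cost 42≤44 — dominates S1.
Others (S2, S3, S5, S6, S7, S8) are each worse than S1 on at least one objective.

S4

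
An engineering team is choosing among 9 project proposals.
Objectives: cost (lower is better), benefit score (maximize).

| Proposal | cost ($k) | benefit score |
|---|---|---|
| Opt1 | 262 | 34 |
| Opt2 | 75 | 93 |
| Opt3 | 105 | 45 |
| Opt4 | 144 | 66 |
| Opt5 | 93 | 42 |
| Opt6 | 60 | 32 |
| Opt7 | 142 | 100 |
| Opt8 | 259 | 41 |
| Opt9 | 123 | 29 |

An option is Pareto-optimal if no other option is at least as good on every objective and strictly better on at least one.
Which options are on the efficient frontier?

Opt2, Opt6, Opt7

Opt1: dominated by Opt2 (cost 75≤262, benefit score 93≥34).
Opt2: not dominated.
Opt3: dominated by Opt2 (cost 75≤105, benefit score 93≥45).
Opt4: dominated by Opt2 (cost 75≤144, benefit score 93≥66).
Opt5: dominated by Opt2 (cost 75≤93, benefit score 93≥42).
Opt6: not dominated (best cost).
Opt7: not dominated (best benefit score).
Opt8: dominated by Opt2 (cost 75≤259, benefit score 93≥41).
Opt9: dominated by Opt2 (cost 75≤123, benefit score 93≥29).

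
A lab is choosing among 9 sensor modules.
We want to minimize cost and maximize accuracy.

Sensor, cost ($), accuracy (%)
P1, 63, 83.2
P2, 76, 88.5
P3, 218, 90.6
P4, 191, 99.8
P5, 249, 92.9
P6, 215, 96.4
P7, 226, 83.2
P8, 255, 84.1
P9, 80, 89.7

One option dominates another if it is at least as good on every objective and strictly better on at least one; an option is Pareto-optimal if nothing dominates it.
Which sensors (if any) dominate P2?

none

P1: worse on accuracy (83.2 vs 88.5).
P3: worse on cost (218 vs 76).
P4: worse on cost (191 vs 76).
P5: worse on cost (249 vs 76).
P6: worse on cost (215 vs 76).
P7: worse on cost (226 vs 76).
P8: worse on cost (255 vs 76).
P9: worse on cost (80 vs 76).
No option dominates P2.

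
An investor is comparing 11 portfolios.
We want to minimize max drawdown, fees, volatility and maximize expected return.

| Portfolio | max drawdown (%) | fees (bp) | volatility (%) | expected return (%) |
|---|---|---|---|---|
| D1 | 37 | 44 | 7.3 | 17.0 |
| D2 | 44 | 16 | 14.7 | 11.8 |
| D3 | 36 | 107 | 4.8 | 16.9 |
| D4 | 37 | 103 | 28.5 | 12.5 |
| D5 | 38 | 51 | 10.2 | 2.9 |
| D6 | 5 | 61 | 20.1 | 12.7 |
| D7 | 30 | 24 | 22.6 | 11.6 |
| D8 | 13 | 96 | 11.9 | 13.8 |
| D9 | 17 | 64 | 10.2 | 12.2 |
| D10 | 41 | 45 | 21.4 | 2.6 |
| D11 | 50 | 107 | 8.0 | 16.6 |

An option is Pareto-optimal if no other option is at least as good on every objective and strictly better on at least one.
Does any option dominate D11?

D1 vs D11: max drawdown 37≤50, fees 44≤107, volatility 7.3≤8.0, expected return 17.0≥16.6 — D1 is at least as good on every objective and strictly better on at least one, so D1 dominates D11.

Yes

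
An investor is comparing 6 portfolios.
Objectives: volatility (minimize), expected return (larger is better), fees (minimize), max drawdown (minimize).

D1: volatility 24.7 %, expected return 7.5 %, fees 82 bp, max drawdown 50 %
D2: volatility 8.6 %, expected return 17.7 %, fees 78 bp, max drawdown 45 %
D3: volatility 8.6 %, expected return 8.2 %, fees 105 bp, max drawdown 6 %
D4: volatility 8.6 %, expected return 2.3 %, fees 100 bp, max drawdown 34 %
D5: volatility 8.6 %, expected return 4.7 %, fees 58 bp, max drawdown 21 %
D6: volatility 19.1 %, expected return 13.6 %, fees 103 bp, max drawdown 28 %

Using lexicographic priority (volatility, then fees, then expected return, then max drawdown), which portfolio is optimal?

D5

First minimize volatility: best is 8.6, kept {D2, D3, D4, D5}.
Then minimize fees: best is 58, kept {D5}.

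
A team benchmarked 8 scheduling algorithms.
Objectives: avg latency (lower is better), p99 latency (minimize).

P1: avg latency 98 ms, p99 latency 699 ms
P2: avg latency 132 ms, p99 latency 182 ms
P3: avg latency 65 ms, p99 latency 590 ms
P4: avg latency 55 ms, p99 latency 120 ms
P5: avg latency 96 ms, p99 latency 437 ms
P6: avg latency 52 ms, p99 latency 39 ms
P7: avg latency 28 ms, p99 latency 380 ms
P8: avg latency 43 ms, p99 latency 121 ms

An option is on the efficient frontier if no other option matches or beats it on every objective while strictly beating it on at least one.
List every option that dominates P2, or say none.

P4: avg latency 55≤132, p99 latency 120≤182 — dominates P2.
P6: avg latency 52≤132, p99 latency 39≤182 — dominates P2.
P8: avg latency 43≤132, p99 latency 121≤182 — dominates P2.
Others (P1, P3, P5, P7) are each worse than P2 on at least one objective.

P4, P6, P8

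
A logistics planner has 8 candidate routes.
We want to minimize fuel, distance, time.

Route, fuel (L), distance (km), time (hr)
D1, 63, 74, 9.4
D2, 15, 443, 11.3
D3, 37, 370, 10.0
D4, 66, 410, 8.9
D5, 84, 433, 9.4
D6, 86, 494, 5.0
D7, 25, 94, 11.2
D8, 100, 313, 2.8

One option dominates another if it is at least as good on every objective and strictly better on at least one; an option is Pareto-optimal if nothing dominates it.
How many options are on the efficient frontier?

D1: not dominated (best distance).
D2: not dominated (best fuel).
D3: not dominated.
D4: not dominated.
D5: dominated by D1 (fuel 63≤84, distance 74≤433, time 9.4≤9.4).
D6: not dominated.
D7: not dominated.
D8: not dominated (best time).
Pareto-optimal: D1, D2, D3, D4, D6, D7, D8 → 7.

7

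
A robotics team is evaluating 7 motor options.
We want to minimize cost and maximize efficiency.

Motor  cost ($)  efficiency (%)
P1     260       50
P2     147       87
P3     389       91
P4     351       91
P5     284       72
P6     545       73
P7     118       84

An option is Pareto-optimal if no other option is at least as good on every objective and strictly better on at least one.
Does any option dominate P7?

No

P1: worse on cost (260 vs 118).
P2: worse on cost (147 vs 118).
P3: worse on cost (389 vs 118).
P4: worse on cost (351 vs 118).
P5: worse on cost (284 vs 118).
P6: worse on cost (545 vs 118).
No option is at least as good as P7 on every objective and strictly better on one.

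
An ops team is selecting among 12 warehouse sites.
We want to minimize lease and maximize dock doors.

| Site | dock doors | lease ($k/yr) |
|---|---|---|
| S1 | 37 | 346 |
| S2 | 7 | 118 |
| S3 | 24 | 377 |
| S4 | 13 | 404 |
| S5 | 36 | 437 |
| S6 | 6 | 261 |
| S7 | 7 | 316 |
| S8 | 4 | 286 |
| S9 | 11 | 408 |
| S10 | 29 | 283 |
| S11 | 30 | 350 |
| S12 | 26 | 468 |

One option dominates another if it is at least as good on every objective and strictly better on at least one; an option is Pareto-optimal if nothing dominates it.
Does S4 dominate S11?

No

S4 vs S11: S4 is worse on dock doors (13 vs 30), so it does not dominate S11.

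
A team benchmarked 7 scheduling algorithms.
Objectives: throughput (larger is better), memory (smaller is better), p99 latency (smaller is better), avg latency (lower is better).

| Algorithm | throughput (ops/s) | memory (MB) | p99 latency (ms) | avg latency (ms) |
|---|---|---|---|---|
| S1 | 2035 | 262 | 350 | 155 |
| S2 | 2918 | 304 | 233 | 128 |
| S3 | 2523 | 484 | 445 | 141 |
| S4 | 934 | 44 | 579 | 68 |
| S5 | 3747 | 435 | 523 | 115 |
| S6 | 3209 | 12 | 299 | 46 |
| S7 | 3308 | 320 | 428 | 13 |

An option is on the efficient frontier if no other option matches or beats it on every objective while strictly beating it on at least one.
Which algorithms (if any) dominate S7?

S1: worse on throughput (2035 vs 3308).
S2: worse on throughput (2918 vs 3308).
S3: worse on throughput (2523 vs 3308).
S4: worse on throughput (934 vs 3308).
S5: worse on memory (435 vs 320).
S6: worse on throughput (3209 vs 3308).
No option dominates S7.

none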